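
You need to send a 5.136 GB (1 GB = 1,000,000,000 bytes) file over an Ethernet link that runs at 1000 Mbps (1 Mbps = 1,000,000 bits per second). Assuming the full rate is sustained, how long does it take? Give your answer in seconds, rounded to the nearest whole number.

5.136 GB = 5,136,000,000 bytes = 41,088,000,000 bits
1000 Mbps = 1,000,000,000 bits/s
time = 41,088,000,000 / 1,000,000,000 = 41 s

41 seconds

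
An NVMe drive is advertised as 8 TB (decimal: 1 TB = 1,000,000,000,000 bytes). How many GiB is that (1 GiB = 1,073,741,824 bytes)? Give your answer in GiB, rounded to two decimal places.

7,450.58 GiB

8 TB = 8 × 10^12 bytes = 8,000,000,000,000 bytes
1 GiB = 1,073,741,824 bytes
8,000,000,000,000 / 1,073,741,824 = 7,450.58 GiB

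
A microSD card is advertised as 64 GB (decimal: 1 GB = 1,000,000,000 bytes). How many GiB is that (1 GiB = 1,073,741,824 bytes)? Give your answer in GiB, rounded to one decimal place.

59.6 GiB

64 GB = 64 × 10^9 bytes = 64,000,000,000 bytes
1 GiB = 1,073,741,824 bytes
64,000,000,000 / 1,073,741,824 = 59.6 GiB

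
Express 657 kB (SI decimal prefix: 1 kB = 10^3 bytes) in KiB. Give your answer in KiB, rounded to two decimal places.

641.60 KiB

657 kB = 657 × 10^3 bytes = 657,000 bytes
1 KiB = 1,024 bytes
657,000 / 1,024 = 641.60 KiB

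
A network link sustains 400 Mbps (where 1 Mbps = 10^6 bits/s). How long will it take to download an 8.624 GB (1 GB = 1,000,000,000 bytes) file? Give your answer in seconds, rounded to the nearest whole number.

172 seconds

8.624 GB = 8,624,000,000 bytes = 68,992,000,000 bits
400 Mbps = 400,000,000 bits/s
time = 68,992,000,000 / 400,000,000 = 172 s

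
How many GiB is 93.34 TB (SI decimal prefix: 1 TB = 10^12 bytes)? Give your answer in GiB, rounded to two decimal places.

86,929.65 GiB

93.34 TB × 1,000,000,000,000 bytes/TB = 93,340,000,000,000 bytes
1 GiB = 2^30 bytes = 1,073,741,824 bytes
93,340,000,000,000 / 1,073,741,824 = 86,929.65 GiB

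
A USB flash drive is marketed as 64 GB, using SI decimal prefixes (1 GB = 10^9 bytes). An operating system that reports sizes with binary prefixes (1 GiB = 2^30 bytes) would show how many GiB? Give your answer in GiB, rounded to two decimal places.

64 GB × 1,000,000,000 bytes/GB = 64,000,000,000 bytes
1 GiB = 2^30 bytes = 1,073,741,824 bytes
64,000,000,000 / 1,073,741,824 = 59.60 GiB

59.60 GiB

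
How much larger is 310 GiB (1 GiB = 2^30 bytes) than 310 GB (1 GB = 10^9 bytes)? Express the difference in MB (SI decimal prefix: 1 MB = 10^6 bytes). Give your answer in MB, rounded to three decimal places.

310 GiB = 310 × 1,073,741,824 = 332,859,965,440 bytes
310 GB = 310 × 1,000,000,000 = 310,000,000,000 bytes
difference = 22,859,965,440 bytes
22,859,965,440 / 1,000,000 = 22,859.965 MB

22,859.965 MB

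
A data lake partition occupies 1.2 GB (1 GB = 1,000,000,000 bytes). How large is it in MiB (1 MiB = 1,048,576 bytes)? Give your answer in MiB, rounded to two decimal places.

1,144.41 MiB

1.2 GB × 1,000,000,000 bytes/GB = 1,200,000,000 bytes
1 MiB = 1,048,576 bytes
1,200,000,000 / 1,048,576 = 1,144.41 MiB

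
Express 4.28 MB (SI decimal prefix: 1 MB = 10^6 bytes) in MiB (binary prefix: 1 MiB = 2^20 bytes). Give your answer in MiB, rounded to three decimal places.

4.082 MiB

4.28 MB × 1,000,000 bytes/MB = 4,280,000 bytes
1 MiB = 2^20 bytes = 1,048,576 bytes
4,280,000 / 1,048,576 = 4.082 MiB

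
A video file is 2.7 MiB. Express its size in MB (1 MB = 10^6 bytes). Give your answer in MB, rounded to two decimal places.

2.83 MB

2.7 MiB × 1,048,576 bytes/MiB = 2,831,155.2 bytes
1 MB = 1,000,000 bytes
2,831,155.2 / 1,000,000 = 2.83 MB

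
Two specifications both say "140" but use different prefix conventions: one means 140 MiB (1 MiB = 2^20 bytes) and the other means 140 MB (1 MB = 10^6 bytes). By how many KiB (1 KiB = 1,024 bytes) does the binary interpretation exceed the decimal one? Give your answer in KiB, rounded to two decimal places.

140 MiB = 140 × 1,048,576 = 146,800,640 bytes
140 MB = 140 × 1,000,000 = 140,000,000 bytes
difference = 6,800,640 bytes
6,800,640 / 1,024 = 6,641.25 KiB

6,641.25 KiB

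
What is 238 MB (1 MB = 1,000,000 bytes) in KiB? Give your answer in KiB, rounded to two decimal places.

238 MB = 238 × 10^6 bytes = 238,000,000 bytes
1 KiB = 1,024 bytes
238,000,000 / 1,024 = 232,421.88 KiB

232,421.88 KiB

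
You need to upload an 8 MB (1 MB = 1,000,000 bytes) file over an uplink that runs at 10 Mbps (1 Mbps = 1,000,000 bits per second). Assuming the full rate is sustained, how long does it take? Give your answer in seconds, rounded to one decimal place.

6.4 seconds

8 MB = 8,000,000 bytes = 64,000,000 bits
10 Mbps = 10,000,000 bits/s
time = 64,000,000 / 10,000,000 = 6.4 s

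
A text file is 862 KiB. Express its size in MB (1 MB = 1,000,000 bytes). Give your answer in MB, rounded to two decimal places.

862 KiB = 862 × 2^10 bytes = 882,688 bytes
1 MB = 10^6 bytes = 1,000,000 bytes
882,688 / 1,000,000 = 0.88 MB

0.88 MB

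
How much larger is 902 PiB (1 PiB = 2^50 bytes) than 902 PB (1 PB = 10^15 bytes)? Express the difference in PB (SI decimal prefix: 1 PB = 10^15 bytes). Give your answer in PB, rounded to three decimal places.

902 PiB = 902 × 1,125,899,906,842,624 = 1,015,561,715,972,046,848 bytes
902 PB = 902 × 1,000,000,000,000,000 = 902,000,000,000,000,000 bytes
difference = 113,561,715,972,046,848 bytes
113,561,715,972,046,848 / 1,000,000,000,000,000 = 113.562 PB

113.562 PB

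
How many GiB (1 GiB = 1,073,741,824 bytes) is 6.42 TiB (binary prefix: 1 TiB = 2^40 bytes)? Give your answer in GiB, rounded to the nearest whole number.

6.42 TiB = 6.42 × 2^40 bytes = 7,058,864,650,321.92 bytes
1 GiB = 1,073,741,824 bytes
7,058,864,650,321.92 / 1,073,741,824 = 6,574 GiB

6,574 GiB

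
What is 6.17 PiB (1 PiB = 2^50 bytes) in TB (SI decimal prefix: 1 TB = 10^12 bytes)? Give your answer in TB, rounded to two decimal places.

6.17 PiB × 1,125,899,906,842,624 bytes/PiB = 6,946,802,425,218,990.08 bytes
1 TB = 1,000,000,000,000 bytes
6,946,802,425,218,990.08 / 1,000,000,000,000 = 6,946.80 TB

6,946.80 TB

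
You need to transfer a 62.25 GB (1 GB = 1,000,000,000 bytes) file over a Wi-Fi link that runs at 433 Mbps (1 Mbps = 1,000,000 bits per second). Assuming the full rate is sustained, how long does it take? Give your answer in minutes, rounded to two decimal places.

62.25 GB = 62,250,000,000 bytes = 498,000,000,000 bits
433 Mbps = 433,000,000 bits/s
time = 498,000,000,000 / 433,000,000 = 1,150.115 s
1,150.115 s / 60 = 19.17 minutes

19.17 minutes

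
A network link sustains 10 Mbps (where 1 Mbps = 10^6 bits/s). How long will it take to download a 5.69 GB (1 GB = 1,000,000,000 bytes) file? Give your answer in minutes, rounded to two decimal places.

5.69 GB = 5,690,000,000 bytes = 45,520,000,000 bits
10 Mbps = 10,000,000 bits/s
time = 45,520,000,000 / 10,000,000 = 4,552.000 s
4,552.000 s / 60 = 75.87 minutes

75.87 minutes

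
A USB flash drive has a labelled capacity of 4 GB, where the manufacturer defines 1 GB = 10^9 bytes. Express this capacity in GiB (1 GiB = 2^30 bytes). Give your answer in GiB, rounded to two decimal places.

4 GB = 4 × 10^9 bytes = 4,000,000,000 bytes
1 GiB = 2^30 bytes = 1,073,741,824 bytes
4,000,000,000 / 1,073,741,824 = 3.73 GiB

3.73 GiB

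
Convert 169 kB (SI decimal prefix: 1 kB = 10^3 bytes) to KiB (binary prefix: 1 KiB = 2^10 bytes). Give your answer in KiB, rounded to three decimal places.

165.039 KiB

169 kB = 169 × 10^3 bytes = 169,000 bytes
1 KiB = 1,024 bytes
169,000 / 1,024 = 165.039 KiB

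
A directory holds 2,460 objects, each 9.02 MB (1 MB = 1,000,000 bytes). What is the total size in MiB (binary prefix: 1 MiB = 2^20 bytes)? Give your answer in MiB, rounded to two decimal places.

Total = 2,460 × 9.02 MB = 22189.2 MB
= 22189.2 × 1,000,000 bytes = 22,189,200,000 bytes
1 MiB = 1,048,576 bytes
22,189,200,000 / 1,048,576 = 21,161.27 MiB

21,161.27 MiB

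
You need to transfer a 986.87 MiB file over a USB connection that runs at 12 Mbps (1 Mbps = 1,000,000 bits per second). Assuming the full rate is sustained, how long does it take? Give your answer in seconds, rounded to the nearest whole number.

986.87 MiB = 1,034,808,197.12 bytes = 8,278,465,576.96 bits
12 Mbps = 12,000,000 bits/s
time = 8,278,465,576.96 / 12,000,000 = 690 s

690 seconds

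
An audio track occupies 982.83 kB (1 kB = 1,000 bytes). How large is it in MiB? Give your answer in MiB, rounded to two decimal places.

982.83 kB = 982.83 × 10^3 bytes = 982,830 bytes
1 MiB = 1,048,576 bytes
982,830 / 1,048,576 = 0.94 MiB

0.94 MiB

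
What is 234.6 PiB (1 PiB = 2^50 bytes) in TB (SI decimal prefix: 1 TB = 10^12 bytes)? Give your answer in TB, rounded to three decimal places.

234.6 PiB = 234.6 × 2^50 bytes = 264,136,118,145,279,590.4 bytes
1 TB = 10^12 bytes = 1,000,000,000,000 bytes
264,136,118,145,279,590.4 / 1,000,000,000,000 = 264,136.118 TB

264,136.118 TB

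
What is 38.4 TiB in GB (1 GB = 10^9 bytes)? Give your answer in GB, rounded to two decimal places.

38.4 TiB × 1,099,511,627,776 bytes/TiB = 42,221,246,506,598.4 bytes
1 GB = 1,000,000,000 bytes
42,221,246,506,598.4 / 1,000,000,000 = 42,221.25 GB

42,221.25 GB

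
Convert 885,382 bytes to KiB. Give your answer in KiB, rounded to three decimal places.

864.631 KiB

885,382 bytes given.
1 KiB = 2^10 bytes = 1,024 bytes
885,382 / 1,024 = 864.631 KiB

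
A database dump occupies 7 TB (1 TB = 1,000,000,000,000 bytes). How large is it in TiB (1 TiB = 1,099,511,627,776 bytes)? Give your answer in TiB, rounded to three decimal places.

7 TB × 1,000,000,000,000 bytes/TB = 7,000,000,000,000 bytes
1 TiB = 2^40 bytes = 1,099,511,627,776 bytes
7,000,000,000,000 / 1,099,511,627,776 = 6.366 TiB

6.366 TiB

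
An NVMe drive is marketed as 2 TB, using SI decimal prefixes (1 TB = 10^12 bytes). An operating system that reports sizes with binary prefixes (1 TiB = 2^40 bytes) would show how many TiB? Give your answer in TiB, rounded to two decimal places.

2 TB × 1,000,000,000,000 bytes/TB = 2,000,000,000,000 bytes
1 TiB = 2^40 bytes = 1,099,511,627,776 bytes
2,000,000,000,000 / 1,099,511,627,776 = 1.82 TiB

1.82 TiB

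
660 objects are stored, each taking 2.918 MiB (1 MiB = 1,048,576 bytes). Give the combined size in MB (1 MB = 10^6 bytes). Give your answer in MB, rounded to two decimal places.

Total = 660 × 2.918 MiB = 1925.88 MiB
= 1925.88 × 1,048,576 bytes = 2,019,431,546.88 bytes
1 MB = 1,000,000 bytes
2,019,431,546.88 / 1,000,000 = 2,019.43 MB

2,019.43 MB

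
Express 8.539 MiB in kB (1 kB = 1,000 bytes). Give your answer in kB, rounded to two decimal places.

8,953.79 kB

8.539 MiB = 8.539 × 2^20 bytes = 8,953,790.464 bytes
1 kB = 1,000 bytes
8,953,790.464 / 1,000 = 8,953.79 kB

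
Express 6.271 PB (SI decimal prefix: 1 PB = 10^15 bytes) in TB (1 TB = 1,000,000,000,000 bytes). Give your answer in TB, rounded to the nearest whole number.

6,271 TB

6.271 PB = 6.271 × 10^15 bytes = 6,271,000,000,000,000 bytes
1 TB = 10^12 bytes = 1,000,000,000,000 bytes
6,271,000,000,000,000 / 1,000,000,000,000 = 6,271 TB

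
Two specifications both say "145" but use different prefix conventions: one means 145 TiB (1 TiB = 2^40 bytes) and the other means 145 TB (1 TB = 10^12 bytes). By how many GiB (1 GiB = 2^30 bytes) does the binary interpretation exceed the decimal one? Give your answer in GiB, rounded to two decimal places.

145 TiB = 145 × 1,099,511,627,776 = 159,429,186,027,520 bytes
145 TB = 145 × 1,000,000,000,000 = 145,000,000,000,000 bytes
difference = 14,429,186,027,520 bytes
14,429,186,027,520 / 1,073,741,824 = 13,438.23 GiB

13,438.23 GiB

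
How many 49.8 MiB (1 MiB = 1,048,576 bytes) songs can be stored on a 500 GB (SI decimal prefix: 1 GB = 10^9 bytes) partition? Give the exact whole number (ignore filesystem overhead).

Capacity: 500 GB = 500,000,000,000 bytes
Per item: 49.8 MiB = 52,219,084.8 bytes
⌊500,000,000,000 / 52,219,084.8⌋ = 9,575

9,575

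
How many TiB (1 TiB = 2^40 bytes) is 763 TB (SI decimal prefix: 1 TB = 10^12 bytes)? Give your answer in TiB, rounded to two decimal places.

693.94 TiB

763 TB × 1,000,000,000,000 bytes/TB = 763,000,000,000,000 bytes
1 TiB = 2^40 bytes = 1,099,511,627,776 bytes
763,000,000,000,000 / 1,099,511,627,776 = 693.94 TiB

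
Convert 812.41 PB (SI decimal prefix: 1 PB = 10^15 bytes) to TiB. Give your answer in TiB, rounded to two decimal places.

738,882.59 TiB

812.41 PB × 1,000,000,000,000,000 bytes/PB = 812,410,000,000,000,000 bytes
1 TiB = 2^40 bytes = 1,099,511,627,776 bytes
812,410,000,000,000,000 / 1,099,511,627,776 = 738,882.59 TiB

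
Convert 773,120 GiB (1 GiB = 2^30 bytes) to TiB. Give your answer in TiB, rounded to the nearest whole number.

773,120 GiB × 1,073,741,824 bytes/GiB = 830,131,278,970,880 bytes
1 TiB = 2^40 bytes = 1,099,511,627,776 bytes
830,131,278,970,880 / 1,099,511,627,776 = 755 TiB

755 TiB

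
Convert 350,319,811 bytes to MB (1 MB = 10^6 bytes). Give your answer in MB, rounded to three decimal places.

350.320 MB

350,319,811 bytes given.
1 MB = 10^6 bytes = 1,000,000 bytes
350,319,811 / 1,000,000 = 350.320 MB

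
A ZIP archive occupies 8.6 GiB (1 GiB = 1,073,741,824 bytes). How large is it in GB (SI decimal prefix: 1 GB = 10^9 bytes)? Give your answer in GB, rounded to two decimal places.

8.6 GiB = 8.6 × 2^30 bytes = 9,234,179,686.4 bytes
1 GB = 1,000,000,000 bytes
9,234,179,686.4 / 1,000,000,000 = 9.23 GB

9.23 GB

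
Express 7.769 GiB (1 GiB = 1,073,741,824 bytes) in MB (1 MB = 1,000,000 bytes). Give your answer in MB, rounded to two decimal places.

8,341.90 MB

7.769 GiB = 7.769 × 2^30 bytes = 8,341,900,230.656 bytes
1 MB = 1,000,000 bytes
8,341,900,230.656 / 1,000,000 = 8,341.90 MB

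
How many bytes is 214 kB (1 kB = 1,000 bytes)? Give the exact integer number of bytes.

214,000 bytes

214 × 1,000 = 214,000 bytes  (1 kB = 10^3 bytes)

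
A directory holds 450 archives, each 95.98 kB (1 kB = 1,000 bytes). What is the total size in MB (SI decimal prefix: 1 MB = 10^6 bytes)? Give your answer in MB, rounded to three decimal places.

43.191 MB

Total = 450 × 95.98 kB = 43,191 kB
= 43,191 × 1,000 bytes = 43,191,000 bytes
1 MB = 1,000,000 bytes
43,191,000 / 1,000,000 = 43.191 MB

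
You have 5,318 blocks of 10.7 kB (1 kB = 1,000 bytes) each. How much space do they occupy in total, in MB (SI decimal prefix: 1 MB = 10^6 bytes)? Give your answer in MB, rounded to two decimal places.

Total = 5,318 × 10.7 kB = 56902.6 kB
= 56902.6 × 1,000 bytes = 56,902,600 bytes
1 MB = 1,000,000 bytes
56,902,600 / 1,000,000 = 56.90 MB

56.90 MB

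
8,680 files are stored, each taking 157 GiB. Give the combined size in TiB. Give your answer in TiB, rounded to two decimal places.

1,330.82 TiB

Total = 8,680 × 157 GiB = 1,362,760 GiB
= 1,362,760 × 1,073,741,824 bytes = 1,463,252,408,074,240 bytes
1 TiB = 1,099,511,627,776 bytes
1,463,252,408,074,240 / 1,099,511,627,776 = 1,330.82 TiB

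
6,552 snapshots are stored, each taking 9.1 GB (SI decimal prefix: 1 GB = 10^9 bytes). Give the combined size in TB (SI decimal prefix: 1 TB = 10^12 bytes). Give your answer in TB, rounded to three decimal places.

Total = 6,552 × 9.1 GB = 59623.2 GB
= 59623.2 × 1,000,000,000 bytes = 59,623,200,000,000 bytes
1 TB = 1,000,000,000,000 bytes
59,623,200,000,000 / 1,000,000,000,000 = 59.623 TB

59.623 TB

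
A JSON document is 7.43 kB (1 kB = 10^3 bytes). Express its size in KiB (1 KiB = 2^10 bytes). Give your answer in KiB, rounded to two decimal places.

7.26 KiB

7.43 kB × 1,000 bytes/kB = 7,430 bytes
1 KiB = 1,024 bytes
7,430 / 1,024 = 7.26 KiB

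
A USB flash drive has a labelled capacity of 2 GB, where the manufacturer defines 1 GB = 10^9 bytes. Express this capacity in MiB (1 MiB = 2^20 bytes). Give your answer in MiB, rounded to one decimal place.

1,907.3 MiB

2 GB × 1,000,000,000 bytes/GB = 2,000,000,000 bytes
1 MiB = 2^20 bytes = 1,048,576 bytes
2,000,000,000 / 1,048,576 = 1,907.3 MiB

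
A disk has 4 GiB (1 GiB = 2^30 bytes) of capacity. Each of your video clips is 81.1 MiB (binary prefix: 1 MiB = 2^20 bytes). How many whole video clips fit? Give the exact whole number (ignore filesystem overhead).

Capacity: 4 GiB = 4,294,967,296 bytes
Per item: 81.1 MiB = 85,039,513.6 bytes
⌊4,294,967,296 / 85,039,513.6⌋ = 50

50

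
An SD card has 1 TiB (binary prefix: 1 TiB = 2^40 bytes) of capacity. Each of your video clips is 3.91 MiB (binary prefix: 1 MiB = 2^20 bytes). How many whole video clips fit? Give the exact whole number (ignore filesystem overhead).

Capacity: 1 TiB = 1,099,511,627,776 bytes
Per item: 3.91 MiB = 4,099,932.16 bytes
⌊1,099,511,627,776 / 4,099,932.16⌋ = 268,178

268,178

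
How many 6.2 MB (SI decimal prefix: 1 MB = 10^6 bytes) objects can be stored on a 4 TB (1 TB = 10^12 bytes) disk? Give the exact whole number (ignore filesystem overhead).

645,161

Capacity: 4 TB = 4,000,000,000,000 bytes
Per item: 6.2 MB = 6,200,000 bytes
⌊4,000,000,000,000 / 6,200,000⌋ = 645,161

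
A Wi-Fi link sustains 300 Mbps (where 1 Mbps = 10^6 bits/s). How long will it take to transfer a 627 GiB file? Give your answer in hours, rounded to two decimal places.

4.99 hours

627 GiB = 673,236,123,648 bytes = 5,385,888,989,184 bits
300 Mbps = 300,000,000 bits/s
time = 5,385,888,989,184 / 300,000,000 = 17,952.9633 s
17,952.9633 s / 3600 = 4.99 hours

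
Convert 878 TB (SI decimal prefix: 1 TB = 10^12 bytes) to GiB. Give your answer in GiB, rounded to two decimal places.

817,701.22 GiB

878 TB = 878 × 10^12 bytes = 878,000,000,000,000 bytes
1 GiB = 1,073,741,824 bytes
878,000,000,000,000 / 1,073,741,824 = 817,701.22 GiB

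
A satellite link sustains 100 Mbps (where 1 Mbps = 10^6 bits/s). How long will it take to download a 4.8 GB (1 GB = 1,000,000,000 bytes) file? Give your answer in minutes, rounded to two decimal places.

6.40 minutes

4.8 GB = 4,800,000,000 bytes = 38,400,000,000 bits
100 Mbps = 100,000,000 bits/s
time = 38,400,000,000 / 100,000,000 = 384.000 s
384.000 s / 60 = 6.40 minutes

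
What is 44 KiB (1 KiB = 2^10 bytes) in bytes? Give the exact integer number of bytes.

44 × 1,024 = 45,056 bytes  (1 KiB = 2^10 bytes)

45,056 bytes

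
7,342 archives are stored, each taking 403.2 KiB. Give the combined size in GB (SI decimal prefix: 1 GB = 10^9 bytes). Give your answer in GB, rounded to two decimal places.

3.03 GB

Total = 7,342 × 403.2 KiB = 2960294.4 KiB
= 2960294.4 × 1,024 bytes = 3,031,341,465.6 bytes
1 GB = 1,000,000,000 bytes
3,031,341,465.6 / 1,000,000,000 = 3.03 GB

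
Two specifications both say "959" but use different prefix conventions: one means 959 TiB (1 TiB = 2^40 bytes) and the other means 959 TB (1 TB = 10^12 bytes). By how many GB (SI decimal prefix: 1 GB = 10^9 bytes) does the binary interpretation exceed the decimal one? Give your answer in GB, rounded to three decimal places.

959 TiB = 959 × 1,099,511,627,776 = 1,054,431,651,037,184 bytes
959 TB = 959 × 1,000,000,000,000 = 959,000,000,000,000 bytes
difference = 95,431,651,037,184 bytes
95,431,651,037,184 / 1,000,000,000 = 95,431.651 GB

95,431.651 GB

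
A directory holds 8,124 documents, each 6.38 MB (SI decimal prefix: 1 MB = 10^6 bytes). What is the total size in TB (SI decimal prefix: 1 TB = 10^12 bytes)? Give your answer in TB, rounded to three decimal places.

0.052 TB

Total = 8,124 × 6.38 MB = 51831.12 MB
= 51831.12 × 1,000,000 bytes = 51,831,120,000 bytes
1 TB = 1,000,000,000,000 bytes
51,831,120,000 / 1,000,000,000,000 = 0.052 TB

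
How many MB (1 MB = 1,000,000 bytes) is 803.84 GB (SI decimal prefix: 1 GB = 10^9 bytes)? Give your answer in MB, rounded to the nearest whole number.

803.84 GB = 803.84 × 10^9 bytes = 803,840,000,000 bytes
1 MB = 10^6 bytes = 1,000,000 bytes
803,840,000,000 / 1,000,000 = 803,840 MB

803,840 MB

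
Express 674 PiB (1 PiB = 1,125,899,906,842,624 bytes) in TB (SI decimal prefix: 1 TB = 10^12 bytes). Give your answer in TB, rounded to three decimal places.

674 PiB = 674 × 2^50 bytes = 758,856,537,211,928,576 bytes
1 TB = 1,000,000,000,000 bytes
758,856,537,211,928,576 / 1,000,000,000,000 = 758,856.537 TB

758,856.537 TB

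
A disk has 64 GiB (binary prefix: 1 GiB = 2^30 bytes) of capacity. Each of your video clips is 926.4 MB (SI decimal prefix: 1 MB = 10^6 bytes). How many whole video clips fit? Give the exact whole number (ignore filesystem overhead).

Capacity: 64 GiB = 68,719,476,736 bytes
Per item: 926.4 MB = 926,400,000 bytes
⌊68,719,476,736 / 926,400,000⌋ = 74

74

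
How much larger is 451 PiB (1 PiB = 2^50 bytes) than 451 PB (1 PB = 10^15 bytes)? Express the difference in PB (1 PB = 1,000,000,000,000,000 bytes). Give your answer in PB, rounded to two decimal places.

56.78 PB

451 PiB = 451 × 1,125,899,906,842,624 = 507,780,857,986,023,424 bytes
451 PB = 451 × 1,000,000,000,000,000 = 451,000,000,000,000,000 bytes
difference = 56,780,857,986,023,424 bytes
56,780,857,986,023,424 / 1,000,000,000,000,000 = 56.78 PB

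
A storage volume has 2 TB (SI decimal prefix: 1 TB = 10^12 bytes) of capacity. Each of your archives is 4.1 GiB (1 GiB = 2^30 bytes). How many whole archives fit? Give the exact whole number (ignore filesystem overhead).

454

Capacity: 2 TB = 2,000,000,000,000 bytes
Per item: 4.1 GiB = 4,402,341,478.4 bytes
⌊2,000,000,000,000 / 4,402,341,478.4⌋ = 454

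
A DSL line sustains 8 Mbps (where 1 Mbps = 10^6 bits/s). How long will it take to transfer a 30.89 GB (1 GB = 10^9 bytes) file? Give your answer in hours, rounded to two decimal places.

30.89 GB = 30,890,000,000 bytes = 247,120,000,000 bits
8 Mbps = 8,000,000 bits/s
time = 247,120,000,000 / 8,000,000 = 30,890.0000 s
30,890.0000 s / 3600 = 8.58 hours

8.58 hours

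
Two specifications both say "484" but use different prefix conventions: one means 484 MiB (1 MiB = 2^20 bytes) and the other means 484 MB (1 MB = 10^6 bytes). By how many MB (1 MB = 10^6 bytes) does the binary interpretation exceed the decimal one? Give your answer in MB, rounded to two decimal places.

23.51 MB

484 MiB = 484 × 1,048,576 = 507,510,784 bytes
484 MB = 484 × 1,000,000 = 484,000,000 bytes
difference = 23,510,784 bytes
23,510,784 / 1,000,000 = 23.51 MB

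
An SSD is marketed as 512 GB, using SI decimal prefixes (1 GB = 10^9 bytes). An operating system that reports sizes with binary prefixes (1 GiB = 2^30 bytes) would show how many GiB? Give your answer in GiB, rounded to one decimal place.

476.8 GiB

512 GB × 1,000,000,000 bytes/GB = 512,000,000,000 bytes
1 GiB = 1,073,741,824 bytes
512,000,000,000 / 1,073,741,824 = 476.8 GiB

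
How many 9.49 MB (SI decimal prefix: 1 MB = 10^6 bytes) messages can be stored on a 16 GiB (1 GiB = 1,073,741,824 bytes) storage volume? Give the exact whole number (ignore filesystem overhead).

Capacity: 16 GiB = 17,179,869,184 bytes
Per item: 9.49 MB = 9,490,000 bytes
⌊17,179,869,184 / 9,490,000⌋ = 1,810

1,810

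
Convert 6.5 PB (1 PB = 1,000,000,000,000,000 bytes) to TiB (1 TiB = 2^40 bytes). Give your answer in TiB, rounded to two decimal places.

6.5 PB = 6.5 × 10^15 bytes = 6,500,000,000,000,000 bytes
1 TiB = 2^40 bytes = 1,099,511,627,776 bytes
6,500,000,000,000,000 / 1,099,511,627,776 = 5,911.72 TiB

5,911.72 TiB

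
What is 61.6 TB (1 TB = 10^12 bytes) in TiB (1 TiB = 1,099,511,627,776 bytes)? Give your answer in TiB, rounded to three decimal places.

61.6 TB = 61.6 × 10^12 bytes = 61,600,000,000,000 bytes
1 TiB = 1,099,511,627,776 bytes
61,600,000,000,000 / 1,099,511,627,776 = 56.025 TiB

56.025 TiB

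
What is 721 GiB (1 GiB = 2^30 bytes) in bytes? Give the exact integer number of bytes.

774,167,855,104 bytes

721 × 1,073,741,824 = 774,167,855,104 bytes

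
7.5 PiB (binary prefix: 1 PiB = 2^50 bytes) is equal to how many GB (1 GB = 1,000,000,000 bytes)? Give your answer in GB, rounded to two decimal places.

8,444,249.30 GB

7.5 PiB = 7.5 × 2^50 bytes = 8,444,249,301,319,680 bytes
1 GB = 10^9 bytes = 1,000,000,000 bytes
8,444,249,301,319,680 / 1,000,000,000 = 8,444,249.30 GB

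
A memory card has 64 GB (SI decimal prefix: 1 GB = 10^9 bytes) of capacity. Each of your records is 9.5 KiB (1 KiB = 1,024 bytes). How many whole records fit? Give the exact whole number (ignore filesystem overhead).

6,578,947

Capacity: 64 GB = 64,000,000,000 bytes
Per item: 9.5 KiB = 9,728 bytes
⌊64,000,000,000 / 9,728⌋ = 6,578,947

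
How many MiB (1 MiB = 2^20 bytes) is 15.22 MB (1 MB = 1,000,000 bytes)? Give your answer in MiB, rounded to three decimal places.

14.515 MiB

15.22 MB = 15.22 × 10^6 bytes = 15,220,000 bytes
1 MiB = 1,048,576 bytes
15,220,000 / 1,048,576 = 14.515 MiB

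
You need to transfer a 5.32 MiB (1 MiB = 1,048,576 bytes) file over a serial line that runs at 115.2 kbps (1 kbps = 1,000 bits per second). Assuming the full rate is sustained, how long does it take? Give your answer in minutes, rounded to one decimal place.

6.5 minutes

5.32 MiB = 5,578,424.32 bytes = 44,627,394.56 bits
115.2 kbps = 115,200 bits/s
time = 44,627,394.56 / 115,200 = 387.39 s
387.39 s / 60 = 6.5 minutes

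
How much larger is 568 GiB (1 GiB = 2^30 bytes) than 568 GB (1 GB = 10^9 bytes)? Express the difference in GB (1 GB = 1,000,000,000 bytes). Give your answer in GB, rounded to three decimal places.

568 GiB = 568 × 1,073,741,824 = 609,885,356,032 bytes
568 GB = 568 × 1,000,000,000 = 568,000,000,000 bytes
difference = 41,885,356,032 bytes
41,885,356,032 / 1,000,000,000 = 41.885 GB

41.885 GB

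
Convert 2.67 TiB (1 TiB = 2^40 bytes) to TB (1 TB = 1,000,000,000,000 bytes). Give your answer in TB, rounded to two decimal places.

2.94 TB

2.67 TiB × 1,099,511,627,776 bytes/TiB = 2,935,696,046,161.92 bytes
1 TB = 1,000,000,000,000 bytes
2,935,696,046,161.92 / 1,000,000,000,000 = 2.94 TB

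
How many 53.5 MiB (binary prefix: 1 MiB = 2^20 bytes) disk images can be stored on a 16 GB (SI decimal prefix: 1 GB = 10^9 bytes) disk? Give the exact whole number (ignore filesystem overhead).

Capacity: 16 GB = 16,000,000,000 bytes
Per item: 53.5 MiB = 56,098,816 bytes
⌊16,000,000,000 / 56,098,816⌋ = 285

285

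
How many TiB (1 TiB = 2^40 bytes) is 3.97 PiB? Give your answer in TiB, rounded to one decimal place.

3.97 PiB × 1,125,899,906,842,624 bytes/PiB = 4,469,822,630,165,217.28 bytes
1 TiB = 2^40 bytes = 1,099,511,627,776 bytes
4,469,822,630,165,217.28 / 1,099,511,627,776 = 4,065.3 TiB

4,065.3 TiB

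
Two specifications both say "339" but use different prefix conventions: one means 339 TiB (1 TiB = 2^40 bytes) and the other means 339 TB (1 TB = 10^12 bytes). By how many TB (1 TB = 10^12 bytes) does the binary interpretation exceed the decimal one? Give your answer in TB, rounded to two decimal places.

339 TiB = 339 × 1,099,511,627,776 = 372,734,441,816,064 bytes
339 TB = 339 × 1,000,000,000,000 = 339,000,000,000,000 bytes
difference = 33,734,441,816,064 bytes
33,734,441,816,064 / 1,000,000,000,000 = 33.73 TB

33.73 TB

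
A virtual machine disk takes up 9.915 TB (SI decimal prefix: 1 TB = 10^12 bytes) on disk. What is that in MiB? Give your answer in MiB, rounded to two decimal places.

9,455,680.85 MiB

9.915 TB = 9.915 × 10^12 bytes = 9,915,000,000,000 bytes
1 MiB = 2^20 bytes = 1,048,576 bytes
9,915,000,000,000 / 1,048,576 = 9,455,680.85 MiB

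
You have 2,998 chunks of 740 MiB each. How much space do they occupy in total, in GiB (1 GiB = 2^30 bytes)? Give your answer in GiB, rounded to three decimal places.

Total = 2,998 × 740 MiB = 2,218,520 MiB
= 2,218,520 × 1,048,576 bytes = 2,326,286,827,520 bytes
1 GiB = 1,073,741,824 bytes
2,326,286,827,520 / 1,073,741,824 = 2,166.523 GiB

2,166.523 GiB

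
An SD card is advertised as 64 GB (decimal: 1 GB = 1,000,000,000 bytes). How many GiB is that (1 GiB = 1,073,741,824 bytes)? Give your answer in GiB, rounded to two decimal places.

59.60 GiB

64 GB × 1,000,000,000 bytes/GB = 64,000,000,000 bytes
1 GiB = 2^30 bytes = 1,073,741,824 bytes
64,000,000,000 / 1,073,741,824 = 59.60 GiB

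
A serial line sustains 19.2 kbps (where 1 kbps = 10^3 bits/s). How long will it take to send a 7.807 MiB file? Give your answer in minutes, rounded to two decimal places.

7.807 MiB = 8,186,232.832 bytes = 65,489,862.656 bits
19.2 kbps = 19,200 bits/s
time = 65,489,862.656 / 19,200 = 3,410.930 s
3,410.930 s / 60 = 56.85 minutes

56.85 minutes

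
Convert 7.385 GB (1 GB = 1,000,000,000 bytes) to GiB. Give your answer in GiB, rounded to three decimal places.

6.878 GiB

7.385 GB × 1,000,000,000 bytes/GB = 7,385,000,000 bytes
1 GiB = 2^30 bytes = 1,073,741,824 bytes
7,385,000,000 / 1,073,741,824 = 6.878 GiB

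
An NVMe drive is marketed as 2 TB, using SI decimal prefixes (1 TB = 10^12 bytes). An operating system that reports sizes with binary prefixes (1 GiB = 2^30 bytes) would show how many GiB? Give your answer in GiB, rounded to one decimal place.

1,862.6 GiB

2 TB = 2 × 10^12 bytes = 2,000,000,000,000 bytes
1 GiB = 2^30 bytes = 1,073,741,824 bytes
2,000,000,000,000 / 1,073,741,824 = 1,862.6 GiB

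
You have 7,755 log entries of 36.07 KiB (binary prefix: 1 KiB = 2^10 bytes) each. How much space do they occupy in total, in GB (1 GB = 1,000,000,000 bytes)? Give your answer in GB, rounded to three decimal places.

0.286 GB

Total = 7,755 × 36.07 KiB = 279722.85 KiB
= 279722.85 × 1,024 bytes = 286,436,198.4 bytes
1 GB = 1,000,000,000 bytes
286,436,198.4 / 1,000,000,000 = 0.286 GB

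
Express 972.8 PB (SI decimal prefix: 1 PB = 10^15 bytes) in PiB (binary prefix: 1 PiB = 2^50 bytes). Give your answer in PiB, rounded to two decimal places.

864.02 PiB

972.8 PB × 1,000,000,000,000,000 bytes/PB = 972,800,000,000,000,000 bytes
1 PiB = 1,125,899,906,842,624 bytes
972,800,000,000,000,000 / 1,125,899,906,842,624 = 864.02 PiB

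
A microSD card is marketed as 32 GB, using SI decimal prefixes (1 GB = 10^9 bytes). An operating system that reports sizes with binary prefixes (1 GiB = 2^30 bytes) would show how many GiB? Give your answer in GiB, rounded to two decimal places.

32 GB = 32 × 10^9 bytes = 32,000,000,000 bytes
1 GiB = 2^30 bytes = 1,073,741,824 bytes
32,000,000,000 / 1,073,741,824 = 29.80 GiB

29.80 GiB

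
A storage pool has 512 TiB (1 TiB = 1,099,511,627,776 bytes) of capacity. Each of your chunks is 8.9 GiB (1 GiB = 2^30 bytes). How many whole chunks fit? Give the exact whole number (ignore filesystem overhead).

Capacity: 512 TiB = 562,949,953,421,312 bytes
Per item: 8.9 GiB = 9,556,302,233.6 bytes
⌊562,949,953,421,312 / 9,556,302,233.6⌋ = 58,908

58,908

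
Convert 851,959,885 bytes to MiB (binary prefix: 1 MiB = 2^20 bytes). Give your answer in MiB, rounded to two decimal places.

812.49 MiB

851,959,885 bytes given.
1 MiB = 1,048,576 bytes
851,959,885 / 1,048,576 = 812.49 MiB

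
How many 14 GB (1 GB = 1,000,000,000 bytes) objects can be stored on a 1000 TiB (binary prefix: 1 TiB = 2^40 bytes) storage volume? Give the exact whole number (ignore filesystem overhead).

78,536

Capacity: 1000 TiB = 1,099,511,627,776,000 bytes
Per item: 14 GB = 14,000,000,000 bytes
⌊1,099,511,627,776,000 / 14,000,000,000⌋ = 78,536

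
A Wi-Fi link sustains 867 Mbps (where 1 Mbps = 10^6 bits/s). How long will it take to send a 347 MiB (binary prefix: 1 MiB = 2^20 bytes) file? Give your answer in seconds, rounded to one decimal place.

347 MiB = 363,855,872 bytes = 2,910,846,976 bits
867 Mbps = 867,000,000 bits/s
time = 2,910,846,976 / 867,000,000 = 3.4 s

3.4 seconds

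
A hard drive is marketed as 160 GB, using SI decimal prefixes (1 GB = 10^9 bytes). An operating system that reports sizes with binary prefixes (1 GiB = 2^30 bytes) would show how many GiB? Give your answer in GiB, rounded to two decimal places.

160 GB = 160 × 10^9 bytes = 160,000,000,000 bytes
1 GiB = 2^30 bytes = 1,073,741,824 bytes
160,000,000,000 / 1,073,741,824 = 149.01 GiB

149.01 GiB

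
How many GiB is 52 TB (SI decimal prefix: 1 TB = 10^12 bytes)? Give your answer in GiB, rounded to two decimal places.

48,428.77 GiB

52 TB × 1,000,000,000,000 bytes/TB = 52,000,000,000,000 bytes
1 GiB = 1,073,741,824 bytes
52,000,000,000,000 / 1,073,741,824 = 48,428.77 GiB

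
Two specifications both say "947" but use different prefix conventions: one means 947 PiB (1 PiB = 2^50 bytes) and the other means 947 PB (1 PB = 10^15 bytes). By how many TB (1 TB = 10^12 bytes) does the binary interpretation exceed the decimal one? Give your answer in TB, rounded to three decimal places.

947 PiB = 947 × 1,125,899,906,842,624 = 1,066,227,211,779,964,928 bytes
947 PB = 947 × 1,000,000,000,000,000 = 947,000,000,000,000,000 bytes
difference = 119,227,211,779,964,928 bytes
119,227,211,779,964,928 / 1,000,000,000,000 = 119,227.212 TB

119,227.212 TB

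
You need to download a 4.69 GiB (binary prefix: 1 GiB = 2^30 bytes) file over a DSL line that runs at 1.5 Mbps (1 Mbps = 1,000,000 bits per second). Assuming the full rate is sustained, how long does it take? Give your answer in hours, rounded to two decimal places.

4.69 GiB = 5,035,849,154.56 bytes = 40,286,793,236.48 bits
1.5 Mbps = 1,500,000 bits/s
time = 40,286,793,236.48 / 1,500,000 = 26,857.8622 s
26,857.8622 s / 3600 = 7.46 hours

7.46 hours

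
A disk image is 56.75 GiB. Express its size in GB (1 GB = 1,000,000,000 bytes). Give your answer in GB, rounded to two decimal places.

60.93 GB

56.75 GiB = 56.75 × 2^30 bytes = 60,934,848,512 bytes
1 GB = 10^9 bytes = 1,000,000,000 bytes
60,934,848,512 / 1,000,000,000 = 60.93 GB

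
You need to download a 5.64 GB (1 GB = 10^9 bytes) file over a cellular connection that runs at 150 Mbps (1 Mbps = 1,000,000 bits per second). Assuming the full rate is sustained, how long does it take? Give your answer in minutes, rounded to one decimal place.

5.64 GB = 5,640,000,000 bytes = 45,120,000,000 bits
150 Mbps = 150,000,000 bits/s
time = 45,120,000,000 / 150,000,000 = 300.80 s
300.80 s / 60 = 5.0 minutes

5.0 minutes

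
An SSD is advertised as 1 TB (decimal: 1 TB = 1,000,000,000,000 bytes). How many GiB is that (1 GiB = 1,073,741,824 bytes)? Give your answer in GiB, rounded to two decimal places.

931.32 GiB

1 TB × 1,000,000,000,000 bytes/TB = 1,000,000,000,000 bytes
1 GiB = 2^30 bytes = 1,073,741,824 bytes
1,000,000,000,000 / 1,073,741,824 = 931.32 GiB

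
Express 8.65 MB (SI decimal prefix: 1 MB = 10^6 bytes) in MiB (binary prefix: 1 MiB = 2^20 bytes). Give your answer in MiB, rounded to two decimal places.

8.25 MiB

8.65 MB × 1,000,000 bytes/MB = 8,650,000 bytes
1 MiB = 1,048,576 bytes
8,650,000 / 1,048,576 = 8.25 MiB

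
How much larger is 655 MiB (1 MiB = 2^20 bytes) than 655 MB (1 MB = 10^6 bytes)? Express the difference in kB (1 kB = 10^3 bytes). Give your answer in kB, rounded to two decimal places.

31,817.28 kB

655 MiB = 655 × 1,048,576 = 686,817,280 bytes
655 MB = 655 × 1,000,000 = 655,000,000 bytes
difference = 31,817,280 bytes
31,817,280 / 1,000 = 31,817.28 kB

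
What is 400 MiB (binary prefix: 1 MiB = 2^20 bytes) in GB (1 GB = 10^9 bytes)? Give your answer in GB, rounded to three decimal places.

0.419 GB

400 MiB = 400 × 2^20 bytes = 419,430,400 bytes
1 GB = 10^9 bytes = 1,000,000,000 bytes
419,430,400 / 1,000,000,000 = 0.419 GB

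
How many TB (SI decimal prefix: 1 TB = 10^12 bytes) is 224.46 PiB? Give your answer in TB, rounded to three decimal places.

224.46 PiB = 224.46 × 2^50 bytes = 252,719,493,089,895,383.04 bytes
1 TB = 1,000,000,000,000 bytes
252,719,493,089,895,383.04 / 1,000,000,000,000 = 252,719.493 TB

252,719.493 TB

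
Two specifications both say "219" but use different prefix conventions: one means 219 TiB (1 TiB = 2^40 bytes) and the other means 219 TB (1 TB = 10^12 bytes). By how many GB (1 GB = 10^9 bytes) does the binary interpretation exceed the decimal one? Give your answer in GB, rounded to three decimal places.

219 TiB = 219 × 1,099,511,627,776 = 240,793,046,482,944 bytes
219 TB = 219 × 1,000,000,000,000 = 219,000,000,000,000 bytes
difference = 21,793,046,482,944 bytes
21,793,046,482,944 / 1,000,000,000 = 21,793.046 GB

21,793.046 GB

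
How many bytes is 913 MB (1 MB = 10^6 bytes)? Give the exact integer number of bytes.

913,000,000 bytes

913 × 1,000,000 = 913,000,000 bytes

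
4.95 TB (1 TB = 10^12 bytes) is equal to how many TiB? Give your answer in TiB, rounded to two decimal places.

4.95 TB = 4.95 × 10^12 bytes = 4,950,000,000,000 bytes
1 TiB = 2^40 bytes = 1,099,511,627,776 bytes
4,950,000,000,000 / 1,099,511,627,776 = 4.50 TiB

4.50 TiB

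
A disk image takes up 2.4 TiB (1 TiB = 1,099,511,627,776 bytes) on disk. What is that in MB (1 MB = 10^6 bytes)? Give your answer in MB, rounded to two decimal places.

2.4 TiB × 1,099,511,627,776 bytes/TiB = 2,638,827,906,662.4 bytes
1 MB = 10^6 bytes = 1,000,000 bytes
2,638,827,906,662.4 / 1,000,000 = 2,638,827.91 MB

2,638,827.91 MB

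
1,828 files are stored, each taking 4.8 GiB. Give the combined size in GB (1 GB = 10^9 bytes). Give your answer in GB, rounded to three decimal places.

9,421.440 GB

Total = 1,828 × 4.8 GiB = 8774.4 GiB
= 8774.4 × 1,073,741,824 bytes = 9,421,440,260,505.6 bytes
1 GB = 1,000,000,000 bytes
9,421,440,260,505.6 / 1,000,000,000 = 9,421.440 GB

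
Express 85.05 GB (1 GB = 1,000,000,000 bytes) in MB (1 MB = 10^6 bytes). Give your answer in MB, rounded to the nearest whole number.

85.05 GB × 1,000,000,000 bytes/GB = 85,050,000,000 bytes
1 MB = 1,000,000 bytes
85,050,000,000 / 1,000,000 = 85,050 MB

85,050 MB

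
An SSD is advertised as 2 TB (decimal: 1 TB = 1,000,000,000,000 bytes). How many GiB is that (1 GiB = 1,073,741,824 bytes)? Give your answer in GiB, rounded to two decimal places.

1,862.65 GiB

2 TB × 1,000,000,000,000 bytes/TB = 2,000,000,000,000 bytes
1 GiB = 2^30 bytes = 1,073,741,824 bytes
2,000,000,000,000 / 1,073,741,824 = 1,862.65 GiB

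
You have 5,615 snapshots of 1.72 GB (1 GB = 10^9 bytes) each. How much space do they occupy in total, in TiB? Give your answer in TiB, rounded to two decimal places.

8.78 TiB

Total = 5,615 × 1.72 GB = 9657.8 GB
= 9657.8 × 1,000,000,000 bytes = 9,657,800,000,000 bytes
1 TiB = 1,099,511,627,776 bytes
9,657,800,000,000 / 1,099,511,627,776 = 8.78 TiB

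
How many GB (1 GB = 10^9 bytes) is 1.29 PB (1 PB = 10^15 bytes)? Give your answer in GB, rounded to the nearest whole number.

1.29 PB × 1,000,000,000,000,000 bytes/PB = 1,290,000,000,000,000 bytes
1 GB = 10^9 bytes = 1,000,000,000 bytes
1,290,000,000,000,000 / 1,000,000,000 = 1,290,000 GB

1,290,000 GB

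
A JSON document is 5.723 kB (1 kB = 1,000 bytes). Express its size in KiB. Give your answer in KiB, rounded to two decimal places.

5.59 KiB

5.723 kB = 5.723 × 10^3 bytes = 5,723 bytes
1 KiB = 1,024 bytes
5,723 / 1,024 = 5.59 KiB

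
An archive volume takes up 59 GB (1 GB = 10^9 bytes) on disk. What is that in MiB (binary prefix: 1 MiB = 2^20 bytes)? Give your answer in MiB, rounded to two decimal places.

59 GB = 59 × 10^9 bytes = 59,000,000,000 bytes
1 MiB = 1,048,576 bytes
59,000,000,000 / 1,048,576 = 56,266.78 MiB

56,266.78 MiB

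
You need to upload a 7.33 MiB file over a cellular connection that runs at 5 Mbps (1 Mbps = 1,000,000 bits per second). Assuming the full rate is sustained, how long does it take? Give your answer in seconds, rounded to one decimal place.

12.3 seconds

7.33 MiB = 7,686,062.08 bytes = 61,488,496.64 bits
5 Mbps = 5,000,000 bits/s
time = 61,488,496.64 / 5,000,000 = 12.3 s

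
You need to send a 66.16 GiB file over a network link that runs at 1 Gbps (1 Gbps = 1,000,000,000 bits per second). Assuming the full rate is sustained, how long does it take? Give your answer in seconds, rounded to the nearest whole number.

66.16 GiB = 71,038,759,075.84 bytes = 568,310,072,606.72 bits
1 Gbps = 1,000,000,000 bits/s
time = 568,310,072,606.72 / 1,000,000,000 = 568 s

568 seconds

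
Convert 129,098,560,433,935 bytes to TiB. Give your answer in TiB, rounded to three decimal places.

117.414 TiB

129,098,560,433,935 bytes given.
1 TiB = 2^40 bytes = 1,099,511,627,776 bytes
129,098,560,433,935 / 1,099,511,627,776 = 117.414 TiB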